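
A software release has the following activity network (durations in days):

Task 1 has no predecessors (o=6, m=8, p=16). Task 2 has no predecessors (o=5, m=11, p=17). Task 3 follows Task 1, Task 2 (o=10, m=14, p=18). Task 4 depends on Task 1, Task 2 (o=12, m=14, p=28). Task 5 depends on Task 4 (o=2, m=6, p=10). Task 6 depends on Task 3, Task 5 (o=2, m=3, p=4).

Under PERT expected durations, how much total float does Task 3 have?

te_Task 1 = (6 + 4·8 + 16)/6 = 54/6 = 9
te_Task 2 = (5 + 4·11 + 17)/6 = 66/6 = 11
te_Task 3 = (10 + 4·14 + 18)/6 = 84/6 = 14
te_Task 4 = (12 + 4·14 + 28)/6 = 96/6 = 16
te_Task 5 = (2 + 4·6 + 10)/6 = 36/6 = 6
te_Task 6 = (2 + 4·3 + 4)/6 = 18/6 = 3

Forward pass:
ES_Task 1 = 0; EF_Task 1 = 9
ES_Task 2 = 0; EF_Task 2 = 11
ES_Task 3 = max(EF_Task 1=9, EF_Task 2=11) = 11; EF_Task 3 = 11+14 = 25
ES_Task 4 = max(EF_Task 1=9, EF_Task 2=11) = 11; EF_Task 4 = 11+16 = 27
ES_Task 5 = 27; EF_Task 5 = 27+6 = 33
ES_Task 6 = max(EF_Task 3=25, EF_Task 5=33) = 33; EF_Task 6 = 33+3 = 36
Expected project duration μ = 36 days. Critical path: Task 2 → Task 4 → Task 5 → Task 6.

Backward pass:
LF_Task 6 = 36; LS_Task 6 = 36−3 = 33
LF_Task 5 = LS_Task 6 = 33; LS_Task 5 = 33−6 = 27
LF_Task 4 = LS_Task 5 = 27; LS_Task 4 = 27−16 = 11
LF_Task 3 = LS_Task 6 = 33; LS_Task 3 = 33−14 = 19
LF_Task 2 = min(LS_Task 3=19, LS_Task 4=11) = 11; LS_Task 2 = 11−11 = 0
LF_Task 1 = min(LS_Task 3=19, LS_Task 4=11) = 11; LS_Task 1 = 11−9 = 2
Slack_Task 3 = LS_Task 3 − ES_Task 3 = 19 − 11 = 8

8 days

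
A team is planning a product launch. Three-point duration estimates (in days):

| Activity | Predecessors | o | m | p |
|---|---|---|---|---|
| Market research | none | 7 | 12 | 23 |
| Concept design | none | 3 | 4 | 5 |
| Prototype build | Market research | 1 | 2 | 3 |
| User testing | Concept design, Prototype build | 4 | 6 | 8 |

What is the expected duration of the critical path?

te_Market research = (7 + 4·12 + 23)/6 = 78/6 = 13
te_Concept design = (3 + 4·4 + 5)/6 = 24/6 = 4
te_Prototype build = (1 + 4·2 + 3)/6 = 12/6 = 2
te_User testing = (4 + 4·6 + 8)/6 = 36/6 = 6

Forward pass:
ES_Market research = 0; EF_Market research = 13
ES_Concept design = 0; EF_Concept design = 4
ES_Prototype build = 13; EF_Prototype build = 13+2 = 15
ES_User testing = max(EF_Concept design=4, EF_Prototype build=15) = 15; EF_User testing = 15+6 = 21
Expected project duration μ = 21 days. Critical path: Market research → Prototype build → User testing.

21 days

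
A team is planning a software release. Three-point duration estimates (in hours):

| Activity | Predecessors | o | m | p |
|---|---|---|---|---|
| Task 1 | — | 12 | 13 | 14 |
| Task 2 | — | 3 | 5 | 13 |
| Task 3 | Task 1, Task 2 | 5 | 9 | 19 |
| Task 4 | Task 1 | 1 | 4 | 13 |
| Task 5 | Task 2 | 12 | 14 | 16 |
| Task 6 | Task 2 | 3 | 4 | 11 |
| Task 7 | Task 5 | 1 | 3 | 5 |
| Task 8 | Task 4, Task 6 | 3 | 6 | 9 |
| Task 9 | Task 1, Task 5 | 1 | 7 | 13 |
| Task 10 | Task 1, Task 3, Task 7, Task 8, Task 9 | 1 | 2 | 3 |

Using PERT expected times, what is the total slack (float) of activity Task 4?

3 hours

te_Task 1 = (12 + 4·13 + 14)/6 = 78/6 = 13
te_Task 2 = (3 + 4·5 + 13)/6 = 36/6 = 6
te_Task 3 = (5 + 4·9 + 19)/6 = 60/6 = 10
te_Task 4 = (1 + 4·4 + 13)/6 = 30/6 = 5
te_Task 5 = (12 + 4·14 + 16)/6 = 84/6 = 14
te_Task 6 = (3 + 4·4 + 11)/6 = 30/6 = 5
te_Task 7 = (1 + 4·3 + 5)/6 = 18/6 = 3
te_Task 8 = (3 + 4·6 + 9)/6 = 36/6 = 6
te_Task 9 = (1 + 4·7 + 13)/6 = 42/6 = 7
te_Task 10 = (1 + 4·2 + 3)/6 = 12/6 = 2

Forward pass:
ES_Task 1 = 0; EF_Task 1 = 13
ES_Task 2 = 0; EF_Task 2 = 6
ES_Task 3 = max(EF_Task 1=13, EF_Task 2=6) = 13; EF_Task 3 = 13+10 = 23
ES_Task 4 = 13; EF_Task 4 = 13+5 = 18
ES_Task 5 = 6; EF_Task 5 = 6+14 = 20
ES_Task 6 = 6; EF_Task 6 = 6+5 = 11
ES_Task 7 = 20; EF_Task 7 = 20+3 = 23
ES_Task 8 = max(EF_Task 4=18, EF_Task 6=11) = 18; EF_Task 8 = 18+6 = 24
ES_Task 9 = max(EF_Task 1=13, EF_Task 5=20) = 20; EF_Task 9 = 20+7 = 27
ES_Task 10 = max(EF_Task 1=13, EF_Task 3=23, EF_Task 7=23, EF_Task 8=24, EF_Task 9=27) = 27; EF_Task 10 = 27+2 = 29
Expected project duration μ = 29 hours. Critical path: Task 2 → Task 5 → Task 9 → Task 10.

Backward pass:
LF_Task 10 = 29; LS_Task 10 = 29−2 = 27
LF_Task 9 = LS_Task 10 = 27; LS_Task 9 = 27−7 = 20
LF_Task 8 = LS_Task 10 = 27; LS_Task 8 = 27−6 = 21
LF_Task 7 = LS_Task 10 = 27; LS_Task 7 = 27−3 = 24
LF_Task 6 = LS_Task 8 = 21; LS_Task 6 = 21−5 = 16
LF_Task 5 = min(LS_Task 7=24, LS_Task 9=20) = 20; LS_Task 5 = 20−14 = 6
LF_Task 4 = LS_Task 8 = 21; LS_Task 4 = 21−5 = 16
LF_Task 3 = LS_Task 10 = 27; LS_Task 3 = 27−10 = 17
LF_Task 2 = min(LS_Task 3=17, LS_Task 5=6, LS_Task 6=16) = 6; LS_Task 2 = 6−6 = 0
LF_Task 1 = min(LS_Task 3=17, LS_Task 4=16, LS_Task 9=20, LS_Task 10=27) = 16; LS_Task 1 = 16−13 = 3
Slack_Task 4 = LS_Task 4 − ES_Task 4 = 16 − 13 = 3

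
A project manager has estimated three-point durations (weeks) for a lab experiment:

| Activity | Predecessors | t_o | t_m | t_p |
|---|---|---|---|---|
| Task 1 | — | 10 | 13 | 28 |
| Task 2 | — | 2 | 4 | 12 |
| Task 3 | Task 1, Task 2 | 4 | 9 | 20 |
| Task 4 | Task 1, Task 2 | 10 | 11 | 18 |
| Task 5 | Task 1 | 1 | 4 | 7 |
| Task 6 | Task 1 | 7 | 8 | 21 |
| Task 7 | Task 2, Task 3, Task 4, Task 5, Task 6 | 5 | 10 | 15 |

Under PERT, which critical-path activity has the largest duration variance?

Task 1

te_Task 1 = (10 + 4·13 + 28)/6 = 90/6 = 15; σ²_Task 1 = ((28−10)/6)² = 9.000
te_Task 2 = (2 + 4·4 + 12)/6 = 30/6 = 5; σ²_Task 2 = ((12−2)/6)² = 2.778
te_Task 3 = (4 + 4·9 + 20)/6 = 60/6 = 10; σ²_Task 3 = ((20−4)/6)² = 7.111
te_Task 4 = (10 + 4·11 + 18)/6 = 72/6 = 12; σ²_Task 4 = ((18−10)/6)² = 1.778
te_Task 5 = (1 + 4·4 + 7)/6 = 24/6 = 4; σ²_Task 5 = ((7−1)/6)² = 1.000
te_Task 6 = (7 + 4·8 + 21)/6 = 60/6 = 10; σ²_Task 6 = ((21−7)/6)² = 5.444
te_Task 7 = (5 + 4·10 + 15)/6 = 60/6 = 10; σ²_Task 7 = ((15−5)/6)² = 2.778

Forward pass:
ES_Task 1 = 0; EF_Task 1 = 15
ES_Task 2 = 0; EF_Task 2 = 5
ES_Task 3 = max(EF_Task 1=15, EF_Task 2=5) = 15; EF_Task 3 = 15+10 = 25
ES_Task 4 = max(EF_Task 1=15, EF_Task 2=5) = 15; EF_Task 4 = 15+12 = 27
ES_Task 5 = 15; EF_Task 5 = 15+4 = 19
ES_Task 6 = 15; EF_Task 6 = 15+10 = 25
ES_Task 7 = max(EF_Task 2=5, EF_Task 3=25, EF_Task 4=27, EF_Task 5=19, EF_Task 6=25) = 27; EF_Task 7 = 27+10 = 37
Expected project duration μ = 37 weeks. Critical path: Task 1 → Task 4 → Task 7.

Variances on critical path: σ²_Task 1=9.000, σ²_Task 4=1.778, σ²_Task 7=2.778.
Largest is σ²_Task 1 = 9.000.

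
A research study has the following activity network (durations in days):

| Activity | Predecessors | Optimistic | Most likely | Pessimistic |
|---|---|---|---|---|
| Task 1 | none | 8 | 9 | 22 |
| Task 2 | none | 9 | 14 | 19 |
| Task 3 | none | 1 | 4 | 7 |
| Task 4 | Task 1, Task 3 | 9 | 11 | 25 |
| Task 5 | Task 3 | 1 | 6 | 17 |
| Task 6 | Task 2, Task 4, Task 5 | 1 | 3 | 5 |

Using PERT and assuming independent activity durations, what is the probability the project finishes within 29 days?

te_Task 1 = (8 + 4·9 + 22)/6 = 66/6 = 11; σ²_Task 1 = ((22−8)/6)² = 5.444
te_Task 2 = (9 + 4·14 + 19)/6 = 84/6 = 14; σ²_Task 2 = ((19−9)/6)² = 2.778
te_Task 3 = (1 + 4·4 + 7)/6 = 24/6 = 4; σ²_Task 3 = ((7−1)/6)² = 1.000
te_Task 4 = (9 + 4·11 + 25)/6 = 78/6 = 13; σ²_Task 4 = ((25−9)/6)² = 7.111
te_Task 5 = (1 + 4·6 + 17)/6 = 42/6 = 7; σ²_Task 5 = ((17−1)/6)² = 7.111
te_Task 6 = (1 + 4·3 + 5)/6 = 18/6 = 3; σ²_Task 6 = ((5−1)/6)² = 0.444

Forward pass:
ES_Task 1 = 0; EF_Task 1 = 11
ES_Task 2 = 0; EF_Task 2 = 14
ES_Task 3 = 0; EF_Task 3 = 4
ES_Task 4 = max(EF_Task 1=11, EF_Task 3=4) = 11; EF_Task 4 = 11+13 = 24
ES_Task 5 = 4; EF_Task 5 = 4+7 = 11
ES_Task 6 = max(EF_Task 2=14, EF_Task 4=24, EF_Task 5=11) = 24; EF_Task 6 = 24+3 = 27
Expected project duration μ = 27 days. Critical path: Task 1 → Task 4 → Task 6.

Variance along critical path = 5.444 + 7.111 + 0.444 = 13.000; σ = √13.000 = 3.606 days.
Z = (29 − 27) / 3.606 = 0.555
P(T ≤ 29) = Φ(0.555) ≈ 0.710

0.710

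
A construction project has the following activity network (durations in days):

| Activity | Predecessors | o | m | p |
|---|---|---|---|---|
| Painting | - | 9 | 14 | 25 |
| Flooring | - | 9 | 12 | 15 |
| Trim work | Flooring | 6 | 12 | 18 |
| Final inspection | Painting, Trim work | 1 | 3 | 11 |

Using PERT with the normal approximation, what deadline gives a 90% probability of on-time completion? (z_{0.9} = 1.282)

31.6 days

te_Painting = (9 + 4·14 + 25)/6 = 90/6 = 15; σ²_Painting = ((25−9)/6)² = 7.111
te_Flooring = (9 + 4·12 + 15)/6 = 72/6 = 12; σ²_Flooring = ((15−9)/6)² = 1.000
te_Trim work = (6 + 4·12 + 18)/6 = 72/6 = 12; σ²_Trim work = ((18−6)/6)² = 4.000
te_Final inspection = (1 + 4·3 + 11)/6 = 24/6 = 4; σ²_Final inspection = ((11−1)/6)² = 2.778

Forward pass:
ES_Painting = 0; EF_Painting = 15
ES_Flooring = 0; EF_Flooring = 12
ES_Trim work = 12; EF_Trim work = 12+12 = 24
ES_Final inspection = max(EF_Painting=15, EF_Trim work=24) = 24; EF_Final inspection = 24+4 = 28
Expected project duration μ = 28 days. Critical path: Flooring → Trim work → Final inspection.

Variance along critical path = 1.000 + 4.000 + 2.778 = 7.778; σ = 2.789 days.
D = μ + z·σ = 28 + 1.282·2.789 = 31.6 days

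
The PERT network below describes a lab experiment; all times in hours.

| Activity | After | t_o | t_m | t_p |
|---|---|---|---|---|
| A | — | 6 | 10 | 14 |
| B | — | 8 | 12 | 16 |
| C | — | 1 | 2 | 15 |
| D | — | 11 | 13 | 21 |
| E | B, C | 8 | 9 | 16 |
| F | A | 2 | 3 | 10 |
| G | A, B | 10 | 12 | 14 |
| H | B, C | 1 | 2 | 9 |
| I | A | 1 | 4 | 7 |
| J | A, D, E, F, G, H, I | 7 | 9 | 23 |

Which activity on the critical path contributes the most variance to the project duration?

J

te_A = (6 + 4·10 + 14)/6 = 60/6 = 10; σ²_A = ((14−6)/6)² = 1.778
te_B = (8 + 4·12 + 16)/6 = 72/6 = 12; σ²_B = ((16−8)/6)² = 1.778
te_C = (1 + 4·2 + 15)/6 = 24/6 = 4; σ²_C = ((15−1)/6)² = 5.444
te_D = (11 + 4·13 + 21)/6 = 84/6 = 14; σ²_D = ((21−11)/6)² = 2.778
te_E = (8 + 4·9 + 16)/6 = 60/6 = 10; σ²_E = ((16−8)/6)² = 1.778
te_F = (2 + 4·3 + 10)/6 = 24/6 = 4; σ²_F = ((10−2)/6)² = 1.778
te_G = (10 + 4·12 + 14)/6 = 72/6 = 12; σ²_G = ((14−10)/6)² = 0.444
te_H = (1 + 4·2 + 9)/6 = 18/6 = 3; σ²_H = ((9−1)/6)² = 1.778
te_I = (1 + 4·4 + 7)/6 = 24/6 = 4; σ²_I = ((7−1)/6)² = 1.000
te_J = (7 + 4·9 + 23)/6 = 66/6 = 11; σ²_J = ((23−7)/6)² = 7.111

Forward pass:
ES_A = 0; EF_A = 10
ES_B = 0; EF_B = 12
ES_C = 0; EF_C = 4
ES_D = 0; EF_D = 14
ES_E = max(EF_B=12, EF_C=4) = 12; EF_E = 12+10 = 22
ES_F = 10; EF_F = 10+4 = 14
ES_G = max(EF_A=10, EF_B=12) = 12; EF_G = 12+12 = 24
ES_H = max(EF_B=12, EF_C=4) = 12; EF_H = 12+3 = 15
ES_I = 10; EF_I = 10+4 = 14
ES_J = max(EF_A=10, EF_D=14, EF_E=22, EF_F=14, EF_G=24, EF_H=15, EF_I=14) = 24; EF_J = 24+11 = 35
Expected project duration μ = 35 hours. Critical path: B → G → J.

Variances on critical path: σ²_B=1.778, σ²_G=0.444, σ²_J=7.111.
Largest is σ²_J = 7.111.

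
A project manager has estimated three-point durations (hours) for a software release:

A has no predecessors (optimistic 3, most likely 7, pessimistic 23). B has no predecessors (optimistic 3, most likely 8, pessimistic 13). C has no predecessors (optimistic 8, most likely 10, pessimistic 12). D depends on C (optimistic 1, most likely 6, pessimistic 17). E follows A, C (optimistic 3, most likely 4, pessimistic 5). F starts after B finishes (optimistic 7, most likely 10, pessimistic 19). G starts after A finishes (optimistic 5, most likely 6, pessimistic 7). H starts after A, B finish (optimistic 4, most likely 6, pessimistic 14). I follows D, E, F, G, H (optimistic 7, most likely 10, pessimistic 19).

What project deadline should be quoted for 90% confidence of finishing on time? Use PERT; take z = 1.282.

34.2 hours

te_A = (3 + 4·7 + 23)/6 = 54/6 = 9; σ²_A = ((23−3)/6)² = 11.111
te_B = (3 + 4·8 + 13)/6 = 48/6 = 8; σ²_B = ((13−3)/6)² = 2.778
te_C = (8 + 4·10 + 12)/6 = 60/6 = 10; σ²_C = ((12−8)/6)² = 0.444
te_D = (1 + 4·6 + 17)/6 = 42/6 = 7; σ²_D = ((17−1)/6)² = 7.111
te_E = (3 + 4·4 + 5)/6 = 24/6 = 4; σ²_E = ((5−3)/6)² = 0.111
te_F = (7 + 4·10 + 19)/6 = 66/6 = 11; σ²_F = ((19−7)/6)² = 4.000
te_G = (5 + 4·6 + 7)/6 = 36/6 = 6; σ²_G = ((7−5)/6)² = 0.111
te_H = (4 + 4·6 + 14)/6 = 42/6 = 7; σ²_H = ((14−4)/6)² = 2.778
te_I = (7 + 4·10 + 19)/6 = 66/6 = 11; σ²_I = ((19−7)/6)² = 4.000

Forward pass:
ES_A = 0; EF_A = 9
ES_B = 0; EF_B = 8
ES_C = 0; EF_C = 10
ES_D = 10; EF_D = 10+7 = 17
ES_E = max(EF_A=9, EF_C=10) = 10; EF_E = 10+4 = 14
ES_F = 8; EF_F = 8+11 = 19
ES_G = 9; EF_G = 9+6 = 15
ES_H = max(EF_A=9, EF_B=8) = 9; EF_H = 9+7 = 16
ES_I = max(EF_D=17, EF_E=14, EF_F=19, EF_G=15, EF_H=16) = 19; EF_I = 19+11 = 30
Expected project duration μ = 30 hours. Critical path: B → F → I.

Variance along critical path = 2.778 + 4.000 + 4.000 = 10.778; σ = 3.283 hours.
D = μ + z·σ = 30 + 1.282·3.283 = 34.2 hours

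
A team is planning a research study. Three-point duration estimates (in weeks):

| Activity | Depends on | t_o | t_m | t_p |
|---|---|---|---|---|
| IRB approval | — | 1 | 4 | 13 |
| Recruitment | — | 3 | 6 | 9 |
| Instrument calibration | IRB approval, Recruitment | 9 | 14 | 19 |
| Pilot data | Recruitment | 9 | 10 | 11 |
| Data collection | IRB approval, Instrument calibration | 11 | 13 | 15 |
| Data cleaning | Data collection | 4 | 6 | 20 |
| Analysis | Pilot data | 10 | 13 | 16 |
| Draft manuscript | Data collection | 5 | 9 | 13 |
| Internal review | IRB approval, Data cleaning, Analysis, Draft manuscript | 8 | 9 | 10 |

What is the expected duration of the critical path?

51 weeks

te_IRB approval = (1 + 4·4 + 13)/6 = 30/6 = 5
te_Recruitment = (3 + 4·6 + 9)/6 = 36/6 = 6
te_Instrument calibration = (9 + 4·14 + 19)/6 = 84/6 = 14
te_Pilot data = (9 + 4·10 + 11)/6 = 60/6 = 10
te_Data collection = (11 + 4·13 + 15)/6 = 78/6 = 13
te_Data cleaning = (4 + 4·6 + 20)/6 = 48/6 = 8
te_Analysis = (10 + 4·13 + 16)/6 = 78/6 = 13
te_Draft manuscript = (5 + 4·9 + 13)/6 = 54/6 = 9
te_Internal review = (8 + 4·9 + 10)/6 = 54/6 = 9

Forward pass:
ES_IRB approval = 0; EF_IRB approval = 5
ES_Recruitment = 0; EF_Recruitment = 6
ES_Instrument calibration = max(EF_IRB approval=5, EF_Recruitment=6) = 6; EF_Instrument calibration = 6+14 = 20
ES_Pilot data = 6; EF_Pilot data = 6+10 = 16
ES_Data collection = max(EF_IRB approval=5, EF_Instrument calibration=20) = 20; EF_Data collection = 20+13 = 33
ES_Data cleaning = 33; EF_Data cleaning = 33+8 = 41
ES_Analysis = 16; EF_Analysis = 16+13 = 29
ES_Draft manuscript = 33; EF_Draft manuscript = 33+9 = 42
ES_Internal review = max(EF_IRB approval=5, EF_Data cleaning=41, EF_Analysis=29, EF_Draft manuscript=42) = 42; EF_Internal review = 42+9 = 51
Expected project duration μ = 51 weeks. Critical path: Recruitment → Instrument calibration → Data collection → Draft manuscript → Internal review.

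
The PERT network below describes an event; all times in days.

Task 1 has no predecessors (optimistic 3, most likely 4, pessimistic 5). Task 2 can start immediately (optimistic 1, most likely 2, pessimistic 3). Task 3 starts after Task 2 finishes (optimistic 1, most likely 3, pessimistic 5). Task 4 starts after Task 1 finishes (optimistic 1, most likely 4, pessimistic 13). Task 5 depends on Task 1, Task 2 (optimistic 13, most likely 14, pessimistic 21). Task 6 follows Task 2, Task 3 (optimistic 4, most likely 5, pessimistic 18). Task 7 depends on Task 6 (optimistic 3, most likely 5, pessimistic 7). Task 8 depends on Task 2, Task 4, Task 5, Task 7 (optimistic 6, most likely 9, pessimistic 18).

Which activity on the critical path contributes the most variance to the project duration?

Task 8

te_Task 1 = (3 + 4·4 + 5)/6 = 24/6 = 4; σ²_Task 1 = ((5−3)/6)² = 0.111
te_Task 2 = (1 + 4·2 + 3)/6 = 12/6 = 2; σ²_Task 2 = ((3−1)/6)² = 0.111
te_Task 3 = (1 + 4·3 + 5)/6 = 18/6 = 3; σ²_Task 3 = ((5−1)/6)² = 0.444
te_Task 4 = (1 + 4·4 + 13)/6 = 30/6 = 5; σ²_Task 4 = ((13−1)/6)² = 4.000
te_Task 5 = (13 + 4·14 + 21)/6 = 90/6 = 15; σ²_Task 5 = ((21−13)/6)² = 1.778
te_Task 6 = (4 + 4·5 + 18)/6 = 42/6 = 7; σ²_Task 6 = ((18−4)/6)² = 5.444
te_Task 7 = (3 + 4·5 + 7)/6 = 30/6 = 5; σ²_Task 7 = ((7−3)/6)² = 0.444
te_Task 8 = (6 + 4·9 + 18)/6 = 60/6 = 10; σ²_Task 8 = ((18−6)/6)² = 4.000

Forward pass:
ES_Task 1 = 0; EF_Task 1 = 4
ES_Task 2 = 0; EF_Task 2 = 2
ES_Task 3 = 2; EF_Task 3 = 2+3 = 5
ES_Task 4 = 4; EF_Task 4 = 4+5 = 9
ES_Task 5 = max(EF_Task 1=4, EF_Task 2=2) = 4; EF_Task 5 = 4+15 = 19
ES_Task 6 = max(EF_Task 2=2, EF_Task 3=5) = 5; EF_Task 6 = 5+7 = 12
ES_Task 7 = 12; EF_Task 7 = 12+5 = 17
ES_Task 8 = max(EF_Task 2=2, EF_Task 4=9, EF_Task 5=19, EF_Task 7=17) = 19; EF_Task 8 = 19+10 = 29
Expected project duration μ = 29 days. Critical path: Task 1 → Task 5 → Task 8.

Variances on critical path: σ²_Task 1=0.111, σ²_Task 5=1.778, σ²_Task 8=4.000.
Largest is σ²_Task 8 = 4.000.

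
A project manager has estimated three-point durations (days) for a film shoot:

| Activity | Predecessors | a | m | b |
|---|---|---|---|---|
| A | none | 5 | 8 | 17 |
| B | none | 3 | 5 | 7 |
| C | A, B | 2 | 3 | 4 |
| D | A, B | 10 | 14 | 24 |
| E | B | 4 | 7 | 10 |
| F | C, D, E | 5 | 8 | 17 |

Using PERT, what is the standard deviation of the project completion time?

te_A = (5 + 4·8 + 17)/6 = 54/6 = 9; σ²_A = ((17−5)/6)² = 4.000
te_B = (3 + 4·5 + 7)/6 = 30/6 = 5; σ²_B = ((7−3)/6)² = 0.444
te_C = (2 + 4·3 + 4)/6 = 18/6 = 3; σ²_C = ((4−2)/6)² = 0.111
te_D = (10 + 4·14 + 24)/6 = 90/6 = 15; σ²_D = ((24−10)/6)² = 5.444
te_E = (4 + 4·7 + 10)/6 = 42/6 = 7; σ²_E = ((10−4)/6)² = 1.000
te_F = (5 + 4·8 + 17)/6 = 54/6 = 9; σ²_F = ((17−5)/6)² = 4.000

Forward pass:
ES_A = 0; EF_A = 9
ES_B = 0; EF_B = 5
ES_C = max(EF_A=9, EF_B=5) = 9; EF_C = 9+3 = 12
ES_D = max(EF_A=9, EF_B=5) = 9; EF_D = 9+15 = 24
ES_E = 5; EF_E = 5+7 = 12
ES_F = max(EF_C=12, EF_D=24, EF_E=12) = 24; EF_F = 24+9 = 33
Expected project duration μ = 33 days. Critical path: A → D → F.

Variance along critical path = 4.000 + 5.444 + 4.000 = 13.444
σ = √13.444 = 3.667 days

3.67 days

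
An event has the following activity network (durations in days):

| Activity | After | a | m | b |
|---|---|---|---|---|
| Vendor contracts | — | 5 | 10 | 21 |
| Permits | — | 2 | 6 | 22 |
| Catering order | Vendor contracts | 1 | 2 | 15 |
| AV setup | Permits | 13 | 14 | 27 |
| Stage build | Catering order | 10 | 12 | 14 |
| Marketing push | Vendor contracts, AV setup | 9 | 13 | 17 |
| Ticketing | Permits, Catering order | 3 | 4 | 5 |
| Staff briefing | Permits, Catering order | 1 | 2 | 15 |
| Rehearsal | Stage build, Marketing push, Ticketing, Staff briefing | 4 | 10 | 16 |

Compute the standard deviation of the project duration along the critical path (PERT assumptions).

4.73 days

te_Vendor contracts = (5 + 4·10 + 21)/6 = 66/6 = 11; σ²_Vendor contracts = ((21−5)/6)² = 7.111
te_Permits = (2 + 4·6 + 22)/6 = 48/6 = 8; σ²_Permits = ((22−2)/6)² = 11.111
te_Catering order = (1 + 4·2 + 15)/6 = 24/6 = 4; σ²_Catering order = ((15−1)/6)² = 5.444
te_AV setup = (13 + 4·14 + 27)/6 = 96/6 = 16; σ²_AV setup = ((27−13)/6)² = 5.444
te_Stage build = (10 + 4·12 + 14)/6 = 72/6 = 12; σ²_Stage build = ((14−10)/6)² = 0.444
te_Marketing push = (9 + 4·13 + 17)/6 = 78/6 = 13; σ²_Marketing push = ((17−9)/6)² = 1.778
te_Ticketing = (3 + 4·4 + 5)/6 = 24/6 = 4; σ²_Ticketing = ((5−3)/6)² = 0.111
te_Staff briefing = (1 + 4·2 + 15)/6 = 24/6 = 4; σ²_Staff briefing = ((15−1)/6)² = 5.444
te_Rehearsal = (4 + 4·10 + 16)/6 = 60/6 = 10; σ²_Rehearsal = ((16−4)/6)² = 4.000

Forward pass:
ES_Vendor contracts = 0; EF_Vendor contracts = 11
ES_Permits = 0; EF_Permits = 8
ES_Catering order = 11; EF_Catering order = 11+4 = 15
ES_AV setup = 8; EF_AV setup = 8+16 = 24
ES_Stage build = 15; EF_Stage build = 15+12 = 27
ES_Marketing push = max(EF_Vendor contracts=11, EF_AV setup=24) = 24; EF_Marketing push = 24+13 = 37
ES_Ticketing = max(EF_Permits=8, EF_Catering order=15) = 15; EF_Ticketing = 15+4 = 19
ES_Staff briefing = max(EF_Permits=8, EF_Catering order=15) = 15; EF_Staff briefing = 15+4 = 19
ES_Rehearsal = max(EF_Stage build=27, EF_Marketing push=37, EF_Ticketing=19, EF_Staff briefing=19) = 37; EF_Rehearsal = 37+10 = 47
Expected project duration μ = 47 days. Critical path: Permits → AV setup → Marketing push → Rehearsal.

Variance along critical path = 11.111 + 5.444 + 1.778 + 4.000 = 22.333
σ = √22.333 = 4.726 days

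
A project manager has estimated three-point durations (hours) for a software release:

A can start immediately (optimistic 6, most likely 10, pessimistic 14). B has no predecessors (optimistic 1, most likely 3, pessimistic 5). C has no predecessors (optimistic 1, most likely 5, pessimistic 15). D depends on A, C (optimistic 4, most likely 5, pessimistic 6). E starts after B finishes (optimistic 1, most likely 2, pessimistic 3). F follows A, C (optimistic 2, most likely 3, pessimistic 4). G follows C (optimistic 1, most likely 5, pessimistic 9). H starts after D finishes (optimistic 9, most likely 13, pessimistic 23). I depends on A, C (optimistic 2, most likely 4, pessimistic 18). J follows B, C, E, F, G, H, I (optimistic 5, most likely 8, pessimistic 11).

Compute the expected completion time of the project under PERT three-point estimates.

37 hours

te_A = (6 + 4·10 + 14)/6 = 60/6 = 10
te_B = (1 + 4·3 + 5)/6 = 18/6 = 3
te_C = (1 + 4·5 + 15)/6 = 36/6 = 6
te_D = (4 + 4·5 + 6)/6 = 30/6 = 5
te_E = (1 + 4·2 + 3)/6 = 12/6 = 2
te_F = (2 + 4·3 + 4)/6 = 18/6 = 3
te_G = (1 + 4·5 + 9)/6 = 30/6 = 5
te_H = (9 + 4·13 + 23)/6 = 84/6 = 14
te_I = (2 + 4·4 + 18)/6 = 36/6 = 6
te_J = (5 + 4·8 + 11)/6 = 48/6 = 8

Forward pass:
ES_A = 0; EF_A = 10
ES_B = 0; EF_B = 3
ES_C = 0; EF_C = 6
ES_D = max(EF_A=10, EF_C=6) = 10; EF_D = 10+5 = 15
ES_E = 3; EF_E = 3+2 = 5
ES_F = max(EF_A=10, EF_C=6) = 10; EF_F = 10+3 = 13
ES_G = 6; EF_G = 6+5 = 11
ES_H = 15; EF_H = 15+14 = 29
ES_I = max(EF_A=10, EF_C=6) = 10; EF_I = 10+6 = 16
ES_J = max(EF_B=3, EF_C=6, EF_E=5, EF_F=13, EF_G=11, EF_H=29, EF_I=16) = 29; EF_J = 29+8 = 37
Expected project duration μ = 37 hours. Critical path: A → D → H → J.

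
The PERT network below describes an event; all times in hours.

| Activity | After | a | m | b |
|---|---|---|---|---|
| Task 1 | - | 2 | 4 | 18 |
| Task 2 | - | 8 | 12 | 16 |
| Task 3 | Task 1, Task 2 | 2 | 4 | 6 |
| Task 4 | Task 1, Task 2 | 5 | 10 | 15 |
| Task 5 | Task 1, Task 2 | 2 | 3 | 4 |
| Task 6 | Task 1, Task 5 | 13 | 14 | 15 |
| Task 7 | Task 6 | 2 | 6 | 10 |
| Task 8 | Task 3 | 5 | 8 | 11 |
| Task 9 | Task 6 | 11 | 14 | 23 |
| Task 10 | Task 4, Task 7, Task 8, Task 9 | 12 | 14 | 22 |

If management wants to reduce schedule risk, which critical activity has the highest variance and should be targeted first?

te_Task 1 = (2 + 4·4 + 18)/6 = 36/6 = 6; σ²_Task 1 = ((18−2)/6)² = 7.111
te_Task 2 = (8 + 4·12 + 16)/6 = 72/6 = 12; σ²_Task 2 = ((16−8)/6)² = 1.778
te_Task 3 = (2 + 4·4 + 6)/6 = 24/6 = 4; σ²_Task 3 = ((6−2)/6)² = 0.444
te_Task 4 = (5 + 4·10 + 15)/6 = 60/6 = 10; σ²_Task 4 = ((15−5)/6)² = 2.778
te_Task 5 = (2 + 4·3 + 4)/6 = 18/6 = 3; σ²_Task 5 = ((4−2)/6)² = 0.111
te_Task 6 = (13 + 4·14 + 15)/6 = 84/6 = 14; σ²_Task 6 = ((15−13)/6)² = 0.111
te_Task 7 = (2 + 4·6 + 10)/6 = 36/6 = 6; σ²_Task 7 = ((10−2)/6)² = 1.778
te_Task 8 = (5 + 4·8 + 11)/6 = 48/6 = 8; σ²_Task 8 = ((11−5)/6)² = 1.000
te_Task 9 = (11 + 4·14 + 23)/6 = 90/6 = 15; σ²_Task 9 = ((23−11)/6)² = 4.000
te_Task 10 = (12 + 4·14 + 22)/6 = 90/6 = 15; σ²_Task 10 = ((22−12)/6)² = 2.778

Forward pass:
ES_Task 1 = 0; EF_Task 1 = 6
ES_Task 2 = 0; EF_Task 2 = 12
ES_Task 3 = max(EF_Task 1=6, EF_Task 2=12) = 12; EF_Task 3 = 12+4 = 16
ES_Task 4 = max(EF_Task 1=6, EF_Task 2=12) = 12; EF_Task 4 = 12+10 = 22
ES_Task 5 = max(EF_Task 1=6, EF_Task 2=12) = 12; EF_Task 5 = 12+3 = 15
ES_Task 6 = max(EF_Task 1=6, EF_Task 5=15) = 15; EF_Task 6 = 15+14 = 29
ES_Task 7 = 29; EF_Task 7 = 29+6 = 35
ES_Task 8 = 16; EF_Task 8 = 16+8 = 24
ES_Task 9 = 29; EF_Task 9 = 29+15 = 44
ES_Task 10 = max(EF_Task 4=22, EF_Task 7=35, EF_Task 8=24, EF_Task 9=44) = 44; EF_Task 10 = 44+15 = 59
Expected project duration μ = 59 hours. Critical path: Task 2 → Task 5 → Task 6 → Task 9 → Task 10.

Variances on critical path: σ²_Task 2=1.778, σ²_Task 5=0.111, σ²_Task 6=0.111, σ²_Task 9=4.000, σ²_Task 10=2.778.
Largest is σ²_Task 9 = 4.000.

Task 9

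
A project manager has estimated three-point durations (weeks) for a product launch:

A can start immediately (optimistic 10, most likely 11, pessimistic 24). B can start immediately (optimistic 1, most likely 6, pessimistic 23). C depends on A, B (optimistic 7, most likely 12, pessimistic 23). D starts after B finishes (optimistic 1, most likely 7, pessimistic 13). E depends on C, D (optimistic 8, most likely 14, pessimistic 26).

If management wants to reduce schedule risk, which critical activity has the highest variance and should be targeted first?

te_A = (10 + 4·11 + 24)/6 = 78/6 = 13; σ²_A = ((24−10)/6)² = 5.444
te_B = (1 + 4·6 + 23)/6 = 48/6 = 8; σ²_B = ((23−1)/6)² = 13.444
te_C = (7 + 4·12 + 23)/6 = 78/6 = 13; σ²_C = ((23−7)/6)² = 7.111
te_D = (1 + 4·7 + 13)/6 = 42/6 = 7; σ²_D = ((13−1)/6)² = 4.000
te_E = (8 + 4·14 + 26)/6 = 90/6 = 15; σ²_E = ((26−8)/6)² = 9.000

Forward pass:
ES_A = 0; EF_A = 13
ES_B = 0; EF_B = 8
ES_C = max(EF_A=13, EF_B=8) = 13; EF_C = 13+13 = 26
ES_D = 8; EF_D = 8+7 = 15
ES_E = max(EF_C=26, EF_D=15) = 26; EF_E = 26+15 = 41
Expected project duration μ = 41 weeks. Critical path: A → C → E.

Variances on critical path: σ²_A=5.444, σ²_C=7.111, σ²_E=9.000.
Largest is σ²_E = 9.000.

E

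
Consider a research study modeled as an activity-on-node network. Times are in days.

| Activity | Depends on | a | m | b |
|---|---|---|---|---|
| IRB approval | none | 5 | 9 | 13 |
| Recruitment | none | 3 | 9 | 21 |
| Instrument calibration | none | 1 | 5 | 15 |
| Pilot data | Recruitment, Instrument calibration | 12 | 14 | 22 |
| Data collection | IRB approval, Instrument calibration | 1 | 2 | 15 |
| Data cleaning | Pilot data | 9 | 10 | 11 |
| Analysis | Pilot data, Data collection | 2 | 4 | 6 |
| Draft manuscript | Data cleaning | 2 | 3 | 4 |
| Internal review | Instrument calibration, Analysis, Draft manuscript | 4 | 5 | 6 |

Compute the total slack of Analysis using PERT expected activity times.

te_IRB approval = (5 + 4·9 + 13)/6 = 54/6 = 9
te_Recruitment = (3 + 4·9 + 21)/6 = 60/6 = 10
te_Instrument calibration = (1 + 4·5 + 15)/6 = 36/6 = 6
te_Pilot data = (12 + 4·14 + 22)/6 = 90/6 = 15
te_Data collection = (1 + 4·2 + 15)/6 = 24/6 = 4
te_Data cleaning = (9 + 4·10 + 11)/6 = 60/6 = 10
te_Analysis = (2 + 4·4 + 6)/6 = 24/6 = 4
te_Draft manuscript = (2 + 4·3 + 4)/6 = 18/6 = 3
te_Internal review = (4 + 4·5 + 6)/6 = 30/6 = 5

Forward pass:
ES_IRB approval = 0; EF_IRB approval = 9
ES_Recruitment = 0; EF_Recruitment = 10
ES_Instrument calibration = 0; EF_Instrument calibration = 6
ES_Pilot data = max(EF_Recruitment=10, EF_Instrument calibration=6) = 10; EF_Pilot data = 10+15 = 25
ES_Data collection = max(EF_IRB approval=9, EF_Instrument calibration=6) = 9; EF_Data collection = 9+4 = 13
ES_Data cleaning = 25; EF_Data cleaning = 25+10 = 35
ES_Analysis = max(EF_Pilot data=25, EF_Data collection=13) = 25; EF_Analysis = 25+4 = 29
ES_Draft manuscript = 35; EF_Draft manuscript = 35+3 = 38
ES_Internal review = max(EF_Instrument calibration=6, EF_Analysis=29, EF_Draft manuscript=38) = 38; EF_Internal review = 38+5 = 43
Expected project duration μ = 43 days. Critical path: Recruitment → Pilot data → Data cleaning → Draft manuscript → Internal review.

Backward pass:
LF_Internal review = 43; LS_Internal review = 43−5 = 38
LF_Draft manuscript = LS_Internal review = 38; LS_Draft manuscript = 38−3 = 35
LF_Analysis = LS_Internal review = 38; LS_Analysis = 38−4 = 34
LF_Data cleaning = LS_Draft manuscript = 35; LS_Data cleaning = 35−10 = 25
LF_Data collection = LS_Analysis = 34; LS_Data collection = 34−4 = 30
LF_Pilot data = min(LS_Data cleaning=25, LS_Analysis=34) = 25; LS_Pilot data = 25−15 = 10
LF_Instrument calibration = min(LS_Pilot data=10, LS_Data collection=30, LS_Internal review=38) = 10; LS_Instrument calibration = 10−6 = 4
LF_Recruitment = LS_Pilot data = 10; LS_Recruitment = 10−10 = 0
LF_IRB approval = LS_Data collection = 30; LS_IRB approval = 30−9 = 21
Slack_Analysis = LS_Analysis − ES_Analysis = 34 − 25 = 9

9 days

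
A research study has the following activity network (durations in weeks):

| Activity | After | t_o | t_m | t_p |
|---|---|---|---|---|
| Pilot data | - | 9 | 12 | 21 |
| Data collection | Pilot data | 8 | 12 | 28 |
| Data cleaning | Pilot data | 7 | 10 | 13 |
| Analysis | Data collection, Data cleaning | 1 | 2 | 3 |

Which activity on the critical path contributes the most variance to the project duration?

Data collection

te_Pilot data = (9 + 4·12 + 21)/6 = 78/6 = 13; σ²_Pilot data = ((21−9)/6)² = 4.000
te_Data collection = (8 + 4·12 + 28)/6 = 84/6 = 14; σ²_Data collection = ((28−8)/6)² = 11.111
te_Data cleaning = (7 + 4·10 + 13)/6 = 60/6 = 10; σ²_Data cleaning = ((13−7)/6)² = 1.000
te_Analysis = (1 + 4·2 + 3)/6 = 12/6 = 2; σ²_Analysis = ((3−1)/6)² = 0.111

Forward pass:
ES_Pilot data = 0; EF_Pilot data = 13
ES_Data collection = 13; EF_Data collection = 13+14 = 27
ES_Data cleaning = 13; EF_Data cleaning = 13+10 = 23
ES_Analysis = max(EF_Data collection=27, EF_Data cleaning=23) = 27; EF_Analysis = 27+2 = 29
Expected project duration μ = 29 weeks. Critical path: Pilot data → Data collection → Analysis.

Variances on critical path: σ²_Pilot data=4.000, σ²_Data collection=11.111, σ²_Analysis=0.111.
Largest is σ²_Data collection = 11.111.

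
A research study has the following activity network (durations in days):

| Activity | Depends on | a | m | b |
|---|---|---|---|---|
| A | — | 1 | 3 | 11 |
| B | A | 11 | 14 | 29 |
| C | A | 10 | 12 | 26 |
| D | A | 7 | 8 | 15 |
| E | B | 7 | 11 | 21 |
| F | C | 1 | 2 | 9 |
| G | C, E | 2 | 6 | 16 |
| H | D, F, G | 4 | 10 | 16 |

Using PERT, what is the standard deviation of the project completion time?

5.16 days

te_A = (1 + 4·3 + 11)/6 = 24/6 = 4; σ²_A = ((11−1)/6)² = 2.778
te_B = (11 + 4·14 + 29)/6 = 96/6 = 16; σ²_B = ((29−11)/6)² = 9.000
te_C = (10 + 4·12 + 26)/6 = 84/6 = 14; σ²_C = ((26−10)/6)² = 7.111
te_D = (7 + 4·8 + 15)/6 = 54/6 = 9; σ²_D = ((15−7)/6)² = 1.778
te_E = (7 + 4·11 + 21)/6 = 72/6 = 12; σ²_E = ((21−7)/6)² = 5.444
te_F = (1 + 4·2 + 9)/6 = 18/6 = 3; σ²_F = ((9−1)/6)² = 1.778
te_G = (2 + 4·6 + 16)/6 = 42/6 = 7; σ²_G = ((16−2)/6)² = 5.444
te_H = (4 + 4·10 + 16)/6 = 60/6 = 10; σ²_H = ((16−4)/6)² = 4.000

Forward pass:
ES_A = 0; EF_A = 4
ES_B = 4; EF_B = 4+16 = 20
ES_C = 4; EF_C = 4+14 = 18
ES_D = 4; EF_D = 4+9 = 13
ES_E = 20; EF_E = 20+12 = 32
ES_F = 18; EF_F = 18+3 = 21
ES_G = max(EF_C=18, EF_E=32) = 32; EF_G = 32+7 = 39
ES_H = max(EF_D=13, EF_F=21, EF_G=39) = 39; EF_H = 39+10 = 49
Expected project duration μ = 49 days. Critical path: A → B → E → G → H.

Variance along critical path = 2.778 + 9.000 + 5.444 + 5.444 + 4.000 = 26.667
σ = √26.667 = 5.164 days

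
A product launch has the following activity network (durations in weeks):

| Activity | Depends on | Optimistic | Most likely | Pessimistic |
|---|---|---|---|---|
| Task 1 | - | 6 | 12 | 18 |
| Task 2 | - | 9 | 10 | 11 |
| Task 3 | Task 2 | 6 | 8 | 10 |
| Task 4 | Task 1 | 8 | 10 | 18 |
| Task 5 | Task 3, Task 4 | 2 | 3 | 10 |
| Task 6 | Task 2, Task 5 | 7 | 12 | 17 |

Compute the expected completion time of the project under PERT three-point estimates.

te_Task 1 = (6 + 4·12 + 18)/6 = 72/6 = 12
te_Task 2 = (9 + 4·10 + 11)/6 = 60/6 = 10
te_Task 3 = (6 + 4·8 + 10)/6 = 48/6 = 8
te_Task 4 = (8 + 4·10 + 18)/6 = 66/6 = 11
te_Task 5 = (2 + 4·3 + 10)/6 = 24/6 = 4
te_Task 6 = (7 + 4·12 + 17)/6 = 72/6 = 12

Forward pass:
ES_Task 1 = 0; EF_Task 1 = 12
ES_Task 2 = 0; EF_Task 2 = 10
ES_Task 3 = 10; EF_Task 3 = 10+8 = 18
ES_Task 4 = 12; EF_Task 4 = 12+11 = 23
ES_Task 5 = max(EF_Task 3=18, EF_Task 4=23) = 23; EF_Task 5 = 23+4 = 27
ES_Task 6 = max(EF_Task 2=10, EF_Task 5=27) = 27; EF_Task 6 = 27+12 = 39
Expected project duration μ = 39 weeks. Critical path: Task 1 → Task 4 → Task 5 → Task 6.

39 weeks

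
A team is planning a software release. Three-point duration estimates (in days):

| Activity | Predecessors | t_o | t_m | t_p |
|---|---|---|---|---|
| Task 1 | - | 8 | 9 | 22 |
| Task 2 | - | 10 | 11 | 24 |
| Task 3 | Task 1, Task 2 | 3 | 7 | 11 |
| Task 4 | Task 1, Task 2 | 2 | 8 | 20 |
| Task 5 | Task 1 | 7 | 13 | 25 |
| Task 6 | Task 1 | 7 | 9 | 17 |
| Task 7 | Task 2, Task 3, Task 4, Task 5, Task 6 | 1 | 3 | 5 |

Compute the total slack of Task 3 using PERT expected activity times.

te_Task 1 = (8 + 4·9 + 22)/6 = 66/6 = 11
te_Task 2 = (10 + 4·11 + 24)/6 = 78/6 = 13
te_Task 3 = (3 + 4·7 + 11)/6 = 42/6 = 7
te_Task 4 = (2 + 4·8 + 20)/6 = 54/6 = 9
te_Task 5 = (7 + 4·13 + 25)/6 = 84/6 = 14
te_Task 6 = (7 + 4·9 + 17)/6 = 60/6 = 10
te_Task 7 = (1 + 4·3 + 5)/6 = 18/6 = 3

Forward pass:
ES_Task 1 = 0; EF_Task 1 = 11
ES_Task 2 = 0; EF_Task 2 = 13
ES_Task 3 = max(EF_Task 1=11, EF_Task 2=13) = 13; EF_Task 3 = 13+7 = 20
ES_Task 4 = max(EF_Task 1=11, EF_Task 2=13) = 13; EF_Task 4 = 13+9 = 22
ES_Task 5 = 11; EF_Task 5 = 11+14 = 25
ES_Task 6 = 11; EF_Task 6 = 11+10 = 21
ES_Task 7 = max(EF_Task 2=13, EF_Task 3=20, EF_Task 4=22, EF_Task 5=25, EF_Task 6=21) = 25; EF_Task 7 = 25+3 = 28
Expected project duration μ = 28 days. Critical path: Task 1 → Task 5 → Task 7.

Backward pass:
LF_Task 7 = 28; LS_Task 7 = 28−3 = 25
LF_Task 6 = LS_Task 7 = 25; LS_Task 6 = 25−10 = 15
LF_Task 5 = LS_Task 7 = 25; LS_Task 5 = 25−14 = 11
LF_Task 4 = LS_Task 7 = 25; LS_Task 4 = 25−9 = 16
LF_Task 3 = LS_Task 7 = 25; LS_Task 3 = 25−7 = 18
LF_Task 2 = min(LS_Task 3=18, LS_Task 4=16, LS_Task 7=25) = 16; LS_Task 2 = 16−13 = 3
LF_Task 1 = min(LS_Task 3=18, LS_Task 4=16, LS_Task 5=11, LS_Task 6=15) = 11; LS_Task 1 = 11−11 = 0
Slack_Task 3 = LS_Task 3 − ES_Task 3 = 18 − 13 = 5

5 days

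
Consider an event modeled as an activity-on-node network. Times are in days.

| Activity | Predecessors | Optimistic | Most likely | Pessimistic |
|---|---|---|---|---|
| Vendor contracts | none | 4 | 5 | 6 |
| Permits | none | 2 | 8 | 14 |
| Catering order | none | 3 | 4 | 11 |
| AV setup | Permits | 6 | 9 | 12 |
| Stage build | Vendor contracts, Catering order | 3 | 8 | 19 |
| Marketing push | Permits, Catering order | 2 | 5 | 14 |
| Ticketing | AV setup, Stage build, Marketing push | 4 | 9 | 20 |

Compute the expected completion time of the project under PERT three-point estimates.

27 days

te_Vendor contracts = (4 + 4·5 + 6)/6 = 30/6 = 5
te_Permits = (2 + 4·8 + 14)/6 = 48/6 = 8
te_Catering order = (3 + 4·4 + 11)/6 = 30/6 = 5
te_AV setup = (6 + 4·9 + 12)/6 = 54/6 = 9
te_Stage build = (3 + 4·8 + 19)/6 = 54/6 = 9
te_Marketing push = (2 + 4·5 + 14)/6 = 36/6 = 6
te_Ticketing = (4 + 4·9 + 20)/6 = 60/6 = 10

Forward pass:
ES_Vendor contracts = 0; EF_Vendor contracts = 5
ES_Permits = 0; EF_Permits = 8
ES_Catering order = 0; EF_Catering order = 5
ES_AV setup = 8; EF_AV setup = 8+9 = 17
ES_Stage build = max(EF_Vendor contracts=5, EF_Catering order=5) = 5; EF_Stage build = 5+9 = 14
ES_Marketing push = max(EF_Permits=8, EF_Catering order=5) = 8; EF_Marketing push = 8+6 = 14
ES_Ticketing = max(EF_AV setup=17, EF_Stage build=14, EF_Marketing push=14) = 17; EF_Ticketing = 17+10 = 27
Expected project duration μ = 27 days. Critical path: Permits → AV setup → Ticketing.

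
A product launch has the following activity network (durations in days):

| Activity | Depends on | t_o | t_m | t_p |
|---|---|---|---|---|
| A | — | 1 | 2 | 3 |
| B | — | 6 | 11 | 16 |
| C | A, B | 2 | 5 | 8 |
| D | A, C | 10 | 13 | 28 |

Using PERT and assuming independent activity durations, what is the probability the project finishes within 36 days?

te_A = (1 + 4·2 + 3)/6 = 12/6 = 2; σ²_A = ((3−1)/6)² = 0.111
te_B = (6 + 4·11 + 16)/6 = 66/6 = 11; σ²_B = ((16−6)/6)² = 2.778
te_C = (2 + 4·5 + 8)/6 = 30/6 = 5; σ²_C = ((8−2)/6)² = 1.000
te_D = (10 + 4·13 + 28)/6 = 90/6 = 15; σ²_D = ((28−10)/6)² = 9.000

Forward pass:
ES_A = 0; EF_A = 2
ES_B = 0; EF_B = 11
ES_C = max(EF_A=2, EF_B=11) = 11; EF_C = 11+5 = 16
ES_D = max(EF_A=2, EF_C=16) = 16; EF_D = 16+15 = 31
Expected project duration μ = 31 days. Critical path: B → C → D.

Variance along critical path = 2.778 + 1.000 + 9.000 = 12.778; σ = √12.778 = 3.575 days.
Z = (36 − 31) / 3.575 = 1.399
P(T ≤ 36) = Φ(1.399) ≈ 0.919

0.919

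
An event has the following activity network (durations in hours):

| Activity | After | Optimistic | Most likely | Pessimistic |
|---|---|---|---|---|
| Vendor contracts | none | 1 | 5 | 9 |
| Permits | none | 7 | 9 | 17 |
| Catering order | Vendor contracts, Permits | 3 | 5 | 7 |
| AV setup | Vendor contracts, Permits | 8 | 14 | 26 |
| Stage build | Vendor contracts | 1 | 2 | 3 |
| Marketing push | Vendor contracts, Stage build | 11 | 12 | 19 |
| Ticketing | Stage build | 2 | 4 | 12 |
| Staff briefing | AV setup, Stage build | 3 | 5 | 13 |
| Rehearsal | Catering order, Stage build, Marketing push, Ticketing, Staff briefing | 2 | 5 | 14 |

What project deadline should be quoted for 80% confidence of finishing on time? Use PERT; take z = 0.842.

te_Vendor contracts = (1 + 4·5 + 9)/6 = 30/6 = 5; σ²_Vendor contracts = ((9−1)/6)² = 1.778
te_Permits = (7 + 4·9 + 17)/6 = 60/6 = 10; σ²_Permits = ((17−7)/6)² = 2.778
te_Catering order = (3 + 4·5 + 7)/6 = 30/6 = 5; σ²_Catering order = ((7−3)/6)² = 0.444
te_AV setup = (8 + 4·14 + 26)/6 = 90/6 = 15; σ²_AV setup = ((26−8)/6)² = 9.000
te_Stage build = (1 + 4·2 + 3)/6 = 12/6 = 2; σ²_Stage build = ((3−1)/6)² = 0.111
te_Marketing push = (11 + 4·12 + 19)/6 = 78/6 = 13; σ²_Marketing push = ((19−11)/6)² = 1.778
te_Ticketing = (2 + 4·4 + 12)/6 = 30/6 = 5; σ²_Ticketing = ((12−2)/6)² = 2.778
te_Staff briefing = (3 + 4·5 + 13)/6 = 36/6 = 6; σ²_Staff briefing = ((13−3)/6)² = 2.778
te_Rehearsal = (2 + 4·5 + 14)/6 = 36/6 = 6; σ²_Rehearsal = ((14−2)/6)² = 4.000

Forward pass:
ES_Vendor contracts = 0; EF_Vendor contracts = 5
ES_Permits = 0; EF_Permits = 10
ES_Catering order = max(EF_Vendor contracts=5, EF_Permits=10) = 10; EF_Catering order = 10+5 = 15
ES_AV setup = max(EF_Vendor contracts=5, EF_Permits=10) = 10; EF_AV setup = 10+15 = 25
ES_Stage build = 5; EF_Stage build = 5+2 = 7
ES_Marketing push = max(EF_Vendor contracts=5, EF_Stage build=7) = 7; EF_Marketing push = 7+13 = 20
ES_Ticketing = 7; EF_Ticketing = 7+5 = 12
ES_Staff briefing = max(EF_AV setup=25, EF_Stage build=7) = 25; EF_Staff briefing = 25+6 = 31
ES_Rehearsal = max(EF_Catering order=15, EF_Stage build=7, EF_Marketing push=20, EF_Ticketing=12, EF_Staff briefing=31) = 31; EF_Rehearsal = 31+6 = 37
Expected project duration μ = 37 hours. Critical path: Permits → AV setup → Staff briefing → Rehearsal.

Variance along critical path = 2.778 + 9.000 + 2.778 + 4.000 = 18.556; σ = 4.308 hours.
D = μ + z·σ = 37 + 0.842·4.308 = 40.6 hours

40.6 hours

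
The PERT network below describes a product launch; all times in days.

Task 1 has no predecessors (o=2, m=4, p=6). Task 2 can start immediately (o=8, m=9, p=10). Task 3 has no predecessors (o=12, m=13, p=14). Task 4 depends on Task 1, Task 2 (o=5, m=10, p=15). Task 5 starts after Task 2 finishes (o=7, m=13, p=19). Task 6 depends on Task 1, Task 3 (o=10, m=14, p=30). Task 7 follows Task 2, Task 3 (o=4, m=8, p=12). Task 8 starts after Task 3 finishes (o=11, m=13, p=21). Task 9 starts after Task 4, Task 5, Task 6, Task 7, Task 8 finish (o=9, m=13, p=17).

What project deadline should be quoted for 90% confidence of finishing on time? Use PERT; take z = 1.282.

te_Task 1 = (2 + 4·4 + 6)/6 = 24/6 = 4; σ²_Task 1 = ((6−2)/6)² = 0.444
te_Task 2 = (8 + 4·9 + 10)/6 = 54/6 = 9; σ²_Task 2 = ((10−8)/6)² = 0.111
te_Task 3 = (12 + 4·13 + 14)/6 = 78/6 = 13; σ²_Task 3 = ((14−12)/6)² = 0.111
te_Task 4 = (5 + 4·10 + 15)/6 = 60/6 = 10; σ²_Task 4 = ((15−5)/6)² = 2.778
te_Task 5 = (7 + 4·13 + 19)/6 = 78/6 = 13; σ²_Task 5 = ((19−7)/6)² = 4.000
te_Task 6 = (10 + 4·14 + 30)/6 = 96/6 = 16; σ²_Task 6 = ((30−10)/6)² = 11.111
te_Task 7 = (4 + 4·8 + 12)/6 = 48/6 = 8; σ²_Task 7 = ((12−4)/6)² = 1.778
te_Task 8 = (11 + 4·13 + 21)/6 = 84/6 = 14; σ²_Task 8 = ((21−11)/6)² = 2.778
te_Task 9 = (9 + 4·13 + 17)/6 = 78/6 = 13; σ²_Task 9 = ((17−9)/6)² = 1.778

Forward pass:
ES_Task 1 = 0; EF_Task 1 = 4
ES_Task 2 = 0; EF_Task 2 = 9
ES_Task 3 = 0; EF_Task 3 = 13
ES_Task 4 = max(EF_Task 1=4, EF_Task 2=9) = 9; EF_Task 4 = 9+10 = 19
ES_Task 5 = 9; EF_Task 5 = 9+13 = 22
ES_Task 6 = max(EF_Task 1=4, EF_Task 3=13) = 13; EF_Task 6 = 13+16 = 29
ES_Task 7 = max(EF_Task 2=9, EF_Task 3=13) = 13; EF_Task 7 = 13+8 = 21
ES_Task 8 = 13; EF_Task 8 = 13+14 = 27
ES_Task 9 = max(EF_Task 4=19, EF_Task 5=22, EF_Task 6=29, EF_Task 7=21, EF_Task 8=27) = 29; EF_Task 9 = 29+13 = 42
Expected project duration μ = 42 days. Critical path: Task 3 → Task 6 → Task 9.

Variance along critical path = 0.111 + 11.111 + 1.778 = 13.000; σ = 3.606 days.
D = μ + z·σ = 42 + 1.282·3.606 = 46.6 days

46.6 days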